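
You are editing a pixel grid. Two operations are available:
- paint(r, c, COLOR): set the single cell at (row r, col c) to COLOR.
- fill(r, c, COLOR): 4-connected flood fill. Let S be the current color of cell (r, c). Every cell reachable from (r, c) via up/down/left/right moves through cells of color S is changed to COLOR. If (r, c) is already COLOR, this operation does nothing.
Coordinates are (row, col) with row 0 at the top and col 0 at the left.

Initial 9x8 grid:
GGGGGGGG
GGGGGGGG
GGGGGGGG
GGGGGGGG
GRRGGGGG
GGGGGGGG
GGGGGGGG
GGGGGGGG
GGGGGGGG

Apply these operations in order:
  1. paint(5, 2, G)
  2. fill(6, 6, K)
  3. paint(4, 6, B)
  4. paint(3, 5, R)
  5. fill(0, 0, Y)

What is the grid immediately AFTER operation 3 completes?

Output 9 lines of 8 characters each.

Answer: KKKKKKKK
KKKKKKKK
KKKKKKKK
KKKKKKKK
KRRKKKBK
KKKKKKKK
KKKKKKKK
KKKKKKKK
KKKKKKKK

Derivation:
After op 1 paint(5,2,G):
GGGGGGGG
GGGGGGGG
GGGGGGGG
GGGGGGGG
GRRGGGGG
GGGGGGGG
GGGGGGGG
GGGGGGGG
GGGGGGGG
After op 2 fill(6,6,K) [70 cells changed]:
KKKKKKKK
KKKKKKKK
KKKKKKKK
KKKKKKKK
KRRKKKKK
KKKKKKKK
KKKKKKKK
KKKKKKKK
KKKKKKKK
After op 3 paint(4,6,B):
KKKKKKKK
KKKKKKKK
KKKKKKKK
KKKKKKKK
KRRKKKBK
KKKKKKKK
KKKKKKKK
KKKKKKKK
KKKKKKKK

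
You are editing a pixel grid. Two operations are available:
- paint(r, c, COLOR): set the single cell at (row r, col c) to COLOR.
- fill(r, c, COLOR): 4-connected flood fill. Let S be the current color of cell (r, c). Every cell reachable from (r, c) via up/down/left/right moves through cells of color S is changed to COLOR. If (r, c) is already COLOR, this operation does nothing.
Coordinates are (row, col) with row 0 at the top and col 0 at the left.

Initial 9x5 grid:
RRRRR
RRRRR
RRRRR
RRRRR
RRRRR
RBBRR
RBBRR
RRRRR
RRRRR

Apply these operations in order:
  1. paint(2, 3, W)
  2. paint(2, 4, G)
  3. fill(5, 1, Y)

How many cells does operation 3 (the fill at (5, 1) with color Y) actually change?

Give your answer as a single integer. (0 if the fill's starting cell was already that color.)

After op 1 paint(2,3,W):
RRRRR
RRRRR
RRRWR
RRRRR
RRRRR
RBBRR
RBBRR
RRRRR
RRRRR
After op 2 paint(2,4,G):
RRRRR
RRRRR
RRRWG
RRRRR
RRRRR
RBBRR
RBBRR
RRRRR
RRRRR
After op 3 fill(5,1,Y) [4 cells changed]:
RRRRR
RRRRR
RRRWG
RRRRR
RRRRR
RYYRR
RYYRR
RRRRR
RRRRR

Answer: 4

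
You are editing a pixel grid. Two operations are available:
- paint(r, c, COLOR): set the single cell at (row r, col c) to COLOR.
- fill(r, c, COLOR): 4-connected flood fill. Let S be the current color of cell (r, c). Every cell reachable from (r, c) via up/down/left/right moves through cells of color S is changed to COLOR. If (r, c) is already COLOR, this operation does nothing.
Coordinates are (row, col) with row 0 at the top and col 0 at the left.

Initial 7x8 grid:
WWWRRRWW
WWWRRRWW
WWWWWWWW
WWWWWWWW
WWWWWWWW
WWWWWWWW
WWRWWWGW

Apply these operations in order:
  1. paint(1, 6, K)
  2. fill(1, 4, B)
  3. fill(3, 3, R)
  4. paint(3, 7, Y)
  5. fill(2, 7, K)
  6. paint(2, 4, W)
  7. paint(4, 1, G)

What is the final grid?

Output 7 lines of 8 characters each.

Answer: KKKBBBKK
KKKBBBKK
KKKKWKKK
KKKKKKKY
KGKKKKKK
KKKKKKKK
KKKKKKGK

Derivation:
After op 1 paint(1,6,K):
WWWRRRWW
WWWRRRKW
WWWWWWWW
WWWWWWWW
WWWWWWWW
WWWWWWWW
WWRWWWGW
After op 2 fill(1,4,B) [6 cells changed]:
WWWBBBWW
WWWBBBKW
WWWWWWWW
WWWWWWWW
WWWWWWWW
WWWWWWWW
WWRWWWGW
After op 3 fill(3,3,R) [47 cells changed]:
RRRBBBRR
RRRBBBKR
RRRRRRRR
RRRRRRRR
RRRRRRRR
RRRRRRRR
RRRRRRGR
After op 4 paint(3,7,Y):
RRRBBBRR
RRRBBBKR
RRRRRRRR
RRRRRRRY
RRRRRRRR
RRRRRRRR
RRRRRRGR
After op 5 fill(2,7,K) [47 cells changed]:
KKKBBBKK
KKKBBBKK
KKKKKKKK
KKKKKKKY
KKKKKKKK
KKKKKKKK
KKKKKKGK
After op 6 paint(2,4,W):
KKKBBBKK
KKKBBBKK
KKKKWKKK
KKKKKKKY
KKKKKKKK
KKKKKKKK
KKKKKKGK
After op 7 paint(4,1,G):
KKKBBBKK
KKKBBBKK
KKKKWKKK
KKKKKKKY
KGKKKKKK
KKKKKKKK
KKKKKKGK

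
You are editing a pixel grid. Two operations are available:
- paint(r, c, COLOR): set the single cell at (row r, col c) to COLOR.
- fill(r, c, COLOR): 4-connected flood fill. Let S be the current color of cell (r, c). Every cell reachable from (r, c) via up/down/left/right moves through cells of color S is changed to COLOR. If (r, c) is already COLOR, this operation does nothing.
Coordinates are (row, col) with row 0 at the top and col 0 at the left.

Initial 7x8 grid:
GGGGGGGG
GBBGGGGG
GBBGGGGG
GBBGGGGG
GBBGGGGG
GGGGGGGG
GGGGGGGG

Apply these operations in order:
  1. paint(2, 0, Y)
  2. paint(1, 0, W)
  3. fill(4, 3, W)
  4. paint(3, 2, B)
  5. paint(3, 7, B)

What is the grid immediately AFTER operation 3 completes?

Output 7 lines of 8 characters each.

Answer: WWWWWWWW
WBBWWWWW
YBBWWWWW
WBBWWWWW
WBBWWWWW
WWWWWWWW
WWWWWWWW

Derivation:
After op 1 paint(2,0,Y):
GGGGGGGG
GBBGGGGG
YBBGGGGG
GBBGGGGG
GBBGGGGG
GGGGGGGG
GGGGGGGG
After op 2 paint(1,0,W):
GGGGGGGG
WBBGGGGG
YBBGGGGG
GBBGGGGG
GBBGGGGG
GGGGGGGG
GGGGGGGG
After op 3 fill(4,3,W) [46 cells changed]:
WWWWWWWW
WBBWWWWW
YBBWWWWW
WBBWWWWW
WBBWWWWW
WWWWWWWW
WWWWWWWW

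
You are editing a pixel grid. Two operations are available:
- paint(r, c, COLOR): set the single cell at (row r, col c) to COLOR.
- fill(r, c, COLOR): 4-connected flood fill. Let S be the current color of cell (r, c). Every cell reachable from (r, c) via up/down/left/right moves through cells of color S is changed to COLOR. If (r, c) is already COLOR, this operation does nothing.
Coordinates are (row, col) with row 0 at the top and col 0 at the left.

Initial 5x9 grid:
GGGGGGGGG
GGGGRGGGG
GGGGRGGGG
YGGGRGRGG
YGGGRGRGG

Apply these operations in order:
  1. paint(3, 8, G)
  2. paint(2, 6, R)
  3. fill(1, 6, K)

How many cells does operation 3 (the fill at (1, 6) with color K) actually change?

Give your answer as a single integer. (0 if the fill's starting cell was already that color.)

Answer: 36

Derivation:
After op 1 paint(3,8,G):
GGGGGGGGG
GGGGRGGGG
GGGGRGGGG
YGGGRGRGG
YGGGRGRGG
After op 2 paint(2,6,R):
GGGGGGGGG
GGGGRGGGG
GGGGRGRGG
YGGGRGRGG
YGGGRGRGG
After op 3 fill(1,6,K) [36 cells changed]:
KKKKKKKKK
KKKKRKKKK
KKKKRKRKK
YKKKRKRKK
YKKKRKRKK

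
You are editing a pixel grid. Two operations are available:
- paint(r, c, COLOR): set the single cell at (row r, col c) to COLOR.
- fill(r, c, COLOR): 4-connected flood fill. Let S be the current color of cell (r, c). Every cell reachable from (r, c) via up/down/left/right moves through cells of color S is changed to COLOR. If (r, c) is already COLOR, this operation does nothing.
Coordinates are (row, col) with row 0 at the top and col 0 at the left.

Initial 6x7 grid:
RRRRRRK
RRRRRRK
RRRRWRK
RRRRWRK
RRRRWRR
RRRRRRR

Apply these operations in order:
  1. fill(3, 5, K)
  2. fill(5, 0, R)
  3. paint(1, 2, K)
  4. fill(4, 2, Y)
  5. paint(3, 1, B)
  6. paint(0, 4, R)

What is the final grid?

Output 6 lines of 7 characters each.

After op 1 fill(3,5,K) [35 cells changed]:
KKKKKKK
KKKKKKK
KKKKWKK
KKKKWKK
KKKKWKK
KKKKKKK
After op 2 fill(5,0,R) [39 cells changed]:
RRRRRRR
RRRRRRR
RRRRWRR
RRRRWRR
RRRRWRR
RRRRRRR
After op 3 paint(1,2,K):
RRRRRRR
RRKRRRR
RRRRWRR
RRRRWRR
RRRRWRR
RRRRRRR
After op 4 fill(4,2,Y) [38 cells changed]:
YYYYYYY
YYKYYYY
YYYYWYY
YYYYWYY
YYYYWYY
YYYYYYY
After op 5 paint(3,1,B):
YYYYYYY
YYKYYYY
YYYYWYY
YBYYWYY
YYYYWYY
YYYYYYY
After op 6 paint(0,4,R):
YYYYRYY
YYKYYYY
YYYYWYY
YBYYWYY
YYYYWYY
YYYYYYY

Answer: YYYYRYY
YYKYYYY
YYYYWYY
YBYYWYY
YYYYWYY
YYYYYYY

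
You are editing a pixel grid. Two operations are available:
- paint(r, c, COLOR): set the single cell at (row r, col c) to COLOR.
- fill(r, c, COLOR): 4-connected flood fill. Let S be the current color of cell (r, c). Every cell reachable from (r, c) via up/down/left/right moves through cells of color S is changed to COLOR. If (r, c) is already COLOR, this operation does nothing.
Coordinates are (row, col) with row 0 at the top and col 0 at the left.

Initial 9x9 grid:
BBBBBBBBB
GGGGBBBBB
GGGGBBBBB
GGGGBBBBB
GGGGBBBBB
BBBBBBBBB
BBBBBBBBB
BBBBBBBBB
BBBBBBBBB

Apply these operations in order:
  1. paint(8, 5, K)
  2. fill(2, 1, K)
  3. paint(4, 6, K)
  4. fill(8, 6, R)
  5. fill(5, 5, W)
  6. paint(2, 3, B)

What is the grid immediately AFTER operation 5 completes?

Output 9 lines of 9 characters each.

After op 1 paint(8,5,K):
BBBBBBBBB
GGGGBBBBB
GGGGBBBBB
GGGGBBBBB
GGGGBBBBB
BBBBBBBBB
BBBBBBBBB
BBBBBBBBB
BBBBBKBBB
After op 2 fill(2,1,K) [16 cells changed]:
BBBBBBBBB
KKKKBBBBB
KKKKBBBBB
KKKKBBBBB
KKKKBBBBB
BBBBBBBBB
BBBBBBBBB
BBBBBBBBB
BBBBBKBBB
After op 3 paint(4,6,K):
BBBBBBBBB
KKKKBBBBB
KKKKBBBBB
KKKKBBBBB
KKKKBBKBB
BBBBBBBBB
BBBBBBBBB
BBBBBBBBB
BBBBBKBBB
After op 4 fill(8,6,R) [63 cells changed]:
RRRRRRRRR
KKKKRRRRR
KKKKRRRRR
KKKKRRRRR
KKKKRRKRR
RRRRRRRRR
RRRRRRRRR
RRRRRRRRR
RRRRRKRRR
After op 5 fill(5,5,W) [63 cells changed]:
WWWWWWWWW
KKKKWWWWW
KKKKWWWWW
KKKKWWWWW
KKKKWWKWW
WWWWWWWWW
WWWWWWWWW
WWWWWWWWW
WWWWWKWWW

Answer: WWWWWWWWW
KKKKWWWWW
KKKKWWWWW
KKKKWWWWW
KKKKWWKWW
WWWWWWWWW
WWWWWWWWW
WWWWWWWWW
WWWWWKWWW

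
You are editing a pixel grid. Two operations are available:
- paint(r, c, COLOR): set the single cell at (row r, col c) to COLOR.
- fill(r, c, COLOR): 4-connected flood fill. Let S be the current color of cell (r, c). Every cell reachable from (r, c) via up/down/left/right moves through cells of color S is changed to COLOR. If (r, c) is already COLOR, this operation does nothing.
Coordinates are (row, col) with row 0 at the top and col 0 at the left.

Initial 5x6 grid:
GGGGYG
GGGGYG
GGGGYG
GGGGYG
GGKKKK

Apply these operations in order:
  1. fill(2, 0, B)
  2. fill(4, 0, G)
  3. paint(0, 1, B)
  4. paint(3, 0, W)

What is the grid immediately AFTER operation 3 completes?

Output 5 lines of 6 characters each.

Answer: GBGGYG
GGGGYG
GGGGYG
GGGGYG
GGKKKK

Derivation:
After op 1 fill(2,0,B) [18 cells changed]:
BBBBYG
BBBBYG
BBBBYG
BBBBYG
BBKKKK
After op 2 fill(4,0,G) [18 cells changed]:
GGGGYG
GGGGYG
GGGGYG
GGGGYG
GGKKKK
After op 3 paint(0,1,B):
GBGGYG
GGGGYG
GGGGYG
GGGGYG
GGKKKK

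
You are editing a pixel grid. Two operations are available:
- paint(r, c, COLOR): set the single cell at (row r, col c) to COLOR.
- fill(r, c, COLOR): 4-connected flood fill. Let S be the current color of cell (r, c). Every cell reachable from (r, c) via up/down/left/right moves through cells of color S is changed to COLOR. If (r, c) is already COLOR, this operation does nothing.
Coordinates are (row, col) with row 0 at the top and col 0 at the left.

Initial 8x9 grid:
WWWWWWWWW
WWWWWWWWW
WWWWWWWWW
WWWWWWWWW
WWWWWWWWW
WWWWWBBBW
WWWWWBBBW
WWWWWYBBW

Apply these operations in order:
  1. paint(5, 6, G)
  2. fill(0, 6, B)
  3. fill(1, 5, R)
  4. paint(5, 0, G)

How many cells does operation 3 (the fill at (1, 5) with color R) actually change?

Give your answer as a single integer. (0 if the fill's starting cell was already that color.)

Answer: 70

Derivation:
After op 1 paint(5,6,G):
WWWWWWWWW
WWWWWWWWW
WWWWWWWWW
WWWWWWWWW
WWWWWWWWW
WWWWWBGBW
WWWWWBBBW
WWWWWYBBW
After op 2 fill(0,6,B) [63 cells changed]:
BBBBBBBBB
BBBBBBBBB
BBBBBBBBB
BBBBBBBBB
BBBBBBBBB
BBBBBBGBB
BBBBBBBBB
BBBBBYBBB
After op 3 fill(1,5,R) [70 cells changed]:
RRRRRRRRR
RRRRRRRRR
RRRRRRRRR
RRRRRRRRR
RRRRRRRRR
RRRRRRGRR
RRRRRRRRR
RRRRRYRRR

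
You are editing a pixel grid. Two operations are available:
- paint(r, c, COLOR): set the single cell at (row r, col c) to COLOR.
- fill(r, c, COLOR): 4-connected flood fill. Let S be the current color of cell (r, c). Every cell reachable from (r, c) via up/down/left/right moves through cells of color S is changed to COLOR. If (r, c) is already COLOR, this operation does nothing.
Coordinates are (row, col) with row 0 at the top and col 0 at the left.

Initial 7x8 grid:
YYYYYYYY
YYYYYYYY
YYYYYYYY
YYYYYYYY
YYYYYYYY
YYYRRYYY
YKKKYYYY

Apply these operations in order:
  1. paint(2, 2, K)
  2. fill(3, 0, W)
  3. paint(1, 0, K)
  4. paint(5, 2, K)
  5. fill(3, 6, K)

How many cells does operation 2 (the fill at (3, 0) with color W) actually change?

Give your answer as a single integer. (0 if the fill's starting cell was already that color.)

Answer: 50

Derivation:
After op 1 paint(2,2,K):
YYYYYYYY
YYYYYYYY
YYKYYYYY
YYYYYYYY
YYYYYYYY
YYYRRYYY
YKKKYYYY
After op 2 fill(3,0,W) [50 cells changed]:
WWWWWWWW
WWWWWWWW
WWKWWWWW
WWWWWWWW
WWWWWWWW
WWWRRWWW
WKKKWWWW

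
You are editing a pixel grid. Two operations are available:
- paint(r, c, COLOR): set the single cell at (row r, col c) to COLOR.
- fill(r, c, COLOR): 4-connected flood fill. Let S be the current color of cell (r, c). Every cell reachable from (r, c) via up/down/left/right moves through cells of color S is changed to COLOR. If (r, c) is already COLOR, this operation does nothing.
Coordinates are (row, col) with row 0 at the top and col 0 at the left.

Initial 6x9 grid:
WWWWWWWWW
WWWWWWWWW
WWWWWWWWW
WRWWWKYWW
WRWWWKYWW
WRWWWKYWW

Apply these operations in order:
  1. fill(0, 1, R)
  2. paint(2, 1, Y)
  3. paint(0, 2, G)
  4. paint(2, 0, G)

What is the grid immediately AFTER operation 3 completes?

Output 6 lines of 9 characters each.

After op 1 fill(0,1,R) [45 cells changed]:
RRRRRRRRR
RRRRRRRRR
RRRRRRRRR
RRRRRKYRR
RRRRRKYRR
RRRRRKYRR
After op 2 paint(2,1,Y):
RRRRRRRRR
RRRRRRRRR
RYRRRRRRR
RRRRRKYRR
RRRRRKYRR
RRRRRKYRR
After op 3 paint(0,2,G):
RRGRRRRRR
RRRRRRRRR
RYRRRRRRR
RRRRRKYRR
RRRRRKYRR
RRRRRKYRR

Answer: RRGRRRRRR
RRRRRRRRR
RYRRRRRRR
RRRRRKYRR
RRRRRKYRR
RRRRRKYRR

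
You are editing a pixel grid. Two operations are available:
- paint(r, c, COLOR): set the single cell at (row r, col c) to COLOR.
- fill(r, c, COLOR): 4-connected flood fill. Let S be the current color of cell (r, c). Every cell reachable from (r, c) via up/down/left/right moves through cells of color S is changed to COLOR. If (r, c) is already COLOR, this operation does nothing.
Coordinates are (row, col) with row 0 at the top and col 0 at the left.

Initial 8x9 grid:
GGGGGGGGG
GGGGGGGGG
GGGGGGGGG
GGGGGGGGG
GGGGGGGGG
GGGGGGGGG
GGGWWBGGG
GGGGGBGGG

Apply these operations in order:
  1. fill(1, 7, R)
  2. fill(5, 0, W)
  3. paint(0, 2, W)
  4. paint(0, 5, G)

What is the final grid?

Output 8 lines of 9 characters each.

Answer: WWWWWGWWW
WWWWWWWWW
WWWWWWWWW
WWWWWWWWW
WWWWWWWWW
WWWWWWWWW
WWWWWBWWW
WWWWWBWWW

Derivation:
After op 1 fill(1,7,R) [68 cells changed]:
RRRRRRRRR
RRRRRRRRR
RRRRRRRRR
RRRRRRRRR
RRRRRRRRR
RRRRRRRRR
RRRWWBRRR
RRRRRBRRR
After op 2 fill(5,0,W) [68 cells changed]:
WWWWWWWWW
WWWWWWWWW
WWWWWWWWW
WWWWWWWWW
WWWWWWWWW
WWWWWWWWW
WWWWWBWWW
WWWWWBWWW
After op 3 paint(0,2,W):
WWWWWWWWW
WWWWWWWWW
WWWWWWWWW
WWWWWWWWW
WWWWWWWWW
WWWWWWWWW
WWWWWBWWW
WWWWWBWWW
After op 4 paint(0,5,G):
WWWWWGWWW
WWWWWWWWW
WWWWWWWWW
WWWWWWWWW
WWWWWWWWW
WWWWWWWWW
WWWWWBWWW
WWWWWBWWW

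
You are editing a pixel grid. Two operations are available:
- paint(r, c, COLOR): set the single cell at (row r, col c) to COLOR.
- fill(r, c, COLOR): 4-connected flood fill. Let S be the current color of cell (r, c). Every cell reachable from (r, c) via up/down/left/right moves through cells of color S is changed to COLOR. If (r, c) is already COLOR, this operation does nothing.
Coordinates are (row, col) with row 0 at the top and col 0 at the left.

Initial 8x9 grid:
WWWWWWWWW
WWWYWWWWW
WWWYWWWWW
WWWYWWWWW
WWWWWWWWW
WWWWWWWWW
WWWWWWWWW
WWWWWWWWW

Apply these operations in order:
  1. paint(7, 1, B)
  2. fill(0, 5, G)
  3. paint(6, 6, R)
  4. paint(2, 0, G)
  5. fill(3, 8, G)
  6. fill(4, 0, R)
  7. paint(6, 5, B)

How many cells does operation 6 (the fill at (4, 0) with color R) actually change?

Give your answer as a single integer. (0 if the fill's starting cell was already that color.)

After op 1 paint(7,1,B):
WWWWWWWWW
WWWYWWWWW
WWWYWWWWW
WWWYWWWWW
WWWWWWWWW
WWWWWWWWW
WWWWWWWWW
WBWWWWWWW
After op 2 fill(0,5,G) [68 cells changed]:
GGGGGGGGG
GGGYGGGGG
GGGYGGGGG
GGGYGGGGG
GGGGGGGGG
GGGGGGGGG
GGGGGGGGG
GBGGGGGGG
After op 3 paint(6,6,R):
GGGGGGGGG
GGGYGGGGG
GGGYGGGGG
GGGYGGGGG
GGGGGGGGG
GGGGGGGGG
GGGGGGRGG
GBGGGGGGG
After op 4 paint(2,0,G):
GGGGGGGGG
GGGYGGGGG
GGGYGGGGG
GGGYGGGGG
GGGGGGGGG
GGGGGGGGG
GGGGGGRGG
GBGGGGGGG
After op 5 fill(3,8,G) [0 cells changed]:
GGGGGGGGG
GGGYGGGGG
GGGYGGGGG
GGGYGGGGG
GGGGGGGGG
GGGGGGGGG
GGGGGGRGG
GBGGGGGGG
After op 6 fill(4,0,R) [67 cells changed]:
RRRRRRRRR
RRRYRRRRR
RRRYRRRRR
RRRYRRRRR
RRRRRRRRR
RRRRRRRRR
RRRRRRRRR
RBRRRRRRR

Answer: 67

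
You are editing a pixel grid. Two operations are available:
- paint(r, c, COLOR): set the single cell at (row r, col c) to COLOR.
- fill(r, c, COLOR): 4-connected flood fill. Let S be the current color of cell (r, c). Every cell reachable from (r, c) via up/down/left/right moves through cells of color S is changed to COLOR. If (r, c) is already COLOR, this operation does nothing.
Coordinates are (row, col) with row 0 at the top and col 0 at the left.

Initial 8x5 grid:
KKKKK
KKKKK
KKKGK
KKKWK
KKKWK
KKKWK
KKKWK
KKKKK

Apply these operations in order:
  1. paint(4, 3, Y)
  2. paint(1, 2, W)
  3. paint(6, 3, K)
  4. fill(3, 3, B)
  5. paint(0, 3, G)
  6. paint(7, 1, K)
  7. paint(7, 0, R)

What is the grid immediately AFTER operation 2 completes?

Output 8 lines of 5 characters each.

After op 1 paint(4,3,Y):
KKKKK
KKKKK
KKKGK
KKKWK
KKKYK
KKKWK
KKKWK
KKKKK
After op 2 paint(1,2,W):
KKKKK
KKWKK
KKKGK
KKKWK
KKKYK
KKKWK
KKKWK
KKKKK

Answer: KKKKK
KKWKK
KKKGK
KKKWK
KKKYK
KKKWK
KKKWK
KKKKK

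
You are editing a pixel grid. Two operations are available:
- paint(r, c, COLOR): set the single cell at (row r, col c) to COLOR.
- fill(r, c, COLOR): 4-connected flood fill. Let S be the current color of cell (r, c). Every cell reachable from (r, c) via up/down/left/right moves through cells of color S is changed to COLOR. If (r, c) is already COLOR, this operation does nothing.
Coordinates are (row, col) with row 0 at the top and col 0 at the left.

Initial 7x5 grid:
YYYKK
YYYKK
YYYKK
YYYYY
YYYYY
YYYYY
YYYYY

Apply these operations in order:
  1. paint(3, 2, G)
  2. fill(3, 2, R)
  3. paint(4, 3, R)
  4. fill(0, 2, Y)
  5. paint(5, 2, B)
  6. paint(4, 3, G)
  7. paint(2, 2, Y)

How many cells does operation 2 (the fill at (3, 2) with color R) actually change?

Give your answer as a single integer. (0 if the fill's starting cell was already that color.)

After op 1 paint(3,2,G):
YYYKK
YYYKK
YYYKK
YYGYY
YYYYY
YYYYY
YYYYY
After op 2 fill(3,2,R) [1 cells changed]:
YYYKK
YYYKK
YYYKK
YYRYY
YYYYY
YYYYY
YYYYY

Answer: 1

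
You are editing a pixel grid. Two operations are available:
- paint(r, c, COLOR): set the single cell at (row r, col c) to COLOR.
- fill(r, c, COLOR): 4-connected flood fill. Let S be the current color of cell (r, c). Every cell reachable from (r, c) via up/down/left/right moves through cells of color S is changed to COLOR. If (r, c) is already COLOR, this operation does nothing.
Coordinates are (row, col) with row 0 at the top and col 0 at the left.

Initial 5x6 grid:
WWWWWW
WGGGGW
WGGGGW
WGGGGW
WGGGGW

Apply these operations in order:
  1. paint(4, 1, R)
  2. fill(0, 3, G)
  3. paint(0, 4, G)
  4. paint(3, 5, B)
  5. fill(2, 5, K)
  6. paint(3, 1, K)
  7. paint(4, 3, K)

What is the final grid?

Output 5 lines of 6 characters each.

Answer: KKKKKK
KKKKKK
KKKKKK
KKKKKB
KRKKKK

Derivation:
After op 1 paint(4,1,R):
WWWWWW
WGGGGW
WGGGGW
WGGGGW
WRGGGW
After op 2 fill(0,3,G) [14 cells changed]:
GGGGGG
GGGGGG
GGGGGG
GGGGGG
GRGGGG
After op 3 paint(0,4,G):
GGGGGG
GGGGGG
GGGGGG
GGGGGG
GRGGGG
After op 4 paint(3,5,B):
GGGGGG
GGGGGG
GGGGGG
GGGGGB
GRGGGG
After op 5 fill(2,5,K) [28 cells changed]:
KKKKKK
KKKKKK
KKKKKK
KKKKKB
KRKKKK
After op 6 paint(3,1,K):
KKKKKK
KKKKKK
KKKKKK
KKKKKB
KRKKKK
After op 7 paint(4,3,K):
KKKKKK
KKKKKK
KKKKKK
KKKKKB
KRKKKK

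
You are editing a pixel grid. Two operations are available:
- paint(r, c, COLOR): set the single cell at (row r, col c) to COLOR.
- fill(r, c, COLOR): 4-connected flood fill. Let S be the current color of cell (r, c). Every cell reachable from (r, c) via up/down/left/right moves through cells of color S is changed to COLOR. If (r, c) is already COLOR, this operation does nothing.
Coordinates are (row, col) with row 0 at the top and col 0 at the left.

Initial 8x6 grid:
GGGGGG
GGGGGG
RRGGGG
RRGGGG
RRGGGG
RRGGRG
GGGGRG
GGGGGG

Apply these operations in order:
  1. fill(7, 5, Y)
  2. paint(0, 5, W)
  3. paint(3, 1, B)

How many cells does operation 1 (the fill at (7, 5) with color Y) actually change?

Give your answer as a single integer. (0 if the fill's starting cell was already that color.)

After op 1 fill(7,5,Y) [38 cells changed]:
YYYYYY
YYYYYY
RRYYYY
RRYYYY
RRYYYY
RRYYRY
YYYYRY
YYYYYY

Answer: 38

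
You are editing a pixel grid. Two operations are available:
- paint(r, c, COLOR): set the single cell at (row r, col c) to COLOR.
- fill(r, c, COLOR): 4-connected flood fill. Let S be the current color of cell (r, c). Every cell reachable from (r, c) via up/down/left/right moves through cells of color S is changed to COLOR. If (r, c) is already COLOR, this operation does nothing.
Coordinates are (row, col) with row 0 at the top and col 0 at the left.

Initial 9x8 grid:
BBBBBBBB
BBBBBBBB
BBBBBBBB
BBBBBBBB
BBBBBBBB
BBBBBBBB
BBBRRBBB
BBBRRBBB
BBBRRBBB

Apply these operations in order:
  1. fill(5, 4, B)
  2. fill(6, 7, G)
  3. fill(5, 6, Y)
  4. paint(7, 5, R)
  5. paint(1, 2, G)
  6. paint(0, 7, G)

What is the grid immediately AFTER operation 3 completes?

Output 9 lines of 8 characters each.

After op 1 fill(5,4,B) [0 cells changed]:
BBBBBBBB
BBBBBBBB
BBBBBBBB
BBBBBBBB
BBBBBBBB
BBBBBBBB
BBBRRBBB
BBBRRBBB
BBBRRBBB
After op 2 fill(6,7,G) [66 cells changed]:
GGGGGGGG
GGGGGGGG
GGGGGGGG
GGGGGGGG
GGGGGGGG
GGGGGGGG
GGGRRGGG
GGGRRGGG
GGGRRGGG
After op 3 fill(5,6,Y) [66 cells changed]:
YYYYYYYY
YYYYYYYY
YYYYYYYY
YYYYYYYY
YYYYYYYY
YYYYYYYY
YYYRRYYY
YYYRRYYY
YYYRRYYY

Answer: YYYYYYYY
YYYYYYYY
YYYYYYYY
YYYYYYYY
YYYYYYYY
YYYYYYYY
YYYRRYYY
YYYRRYYY
YYYRRYYY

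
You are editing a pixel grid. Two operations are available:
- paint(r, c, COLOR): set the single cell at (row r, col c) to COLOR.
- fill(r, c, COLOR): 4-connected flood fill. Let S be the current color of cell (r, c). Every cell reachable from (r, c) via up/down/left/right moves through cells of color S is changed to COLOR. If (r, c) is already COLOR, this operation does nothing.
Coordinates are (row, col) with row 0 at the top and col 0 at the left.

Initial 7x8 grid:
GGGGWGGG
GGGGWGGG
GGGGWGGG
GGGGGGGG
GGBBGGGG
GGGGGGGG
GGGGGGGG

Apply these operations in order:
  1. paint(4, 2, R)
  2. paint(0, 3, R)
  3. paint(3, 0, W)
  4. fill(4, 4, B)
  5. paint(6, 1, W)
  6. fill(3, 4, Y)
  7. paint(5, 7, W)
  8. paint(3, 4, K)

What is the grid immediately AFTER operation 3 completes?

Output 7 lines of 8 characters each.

Answer: GGGRWGGG
GGGGWGGG
GGGGWGGG
WGGGGGGG
GGRBGGGG
GGGGGGGG
GGGGGGGG

Derivation:
After op 1 paint(4,2,R):
GGGGWGGG
GGGGWGGG
GGGGWGGG
GGGGGGGG
GGRBGGGG
GGGGGGGG
GGGGGGGG
After op 2 paint(0,3,R):
GGGRWGGG
GGGGWGGG
GGGGWGGG
GGGGGGGG
GGRBGGGG
GGGGGGGG
GGGGGGGG
After op 3 paint(3,0,W):
GGGRWGGG
GGGGWGGG
GGGGWGGG
WGGGGGGG
GGRBGGGG
GGGGGGGG
GGGGGGGG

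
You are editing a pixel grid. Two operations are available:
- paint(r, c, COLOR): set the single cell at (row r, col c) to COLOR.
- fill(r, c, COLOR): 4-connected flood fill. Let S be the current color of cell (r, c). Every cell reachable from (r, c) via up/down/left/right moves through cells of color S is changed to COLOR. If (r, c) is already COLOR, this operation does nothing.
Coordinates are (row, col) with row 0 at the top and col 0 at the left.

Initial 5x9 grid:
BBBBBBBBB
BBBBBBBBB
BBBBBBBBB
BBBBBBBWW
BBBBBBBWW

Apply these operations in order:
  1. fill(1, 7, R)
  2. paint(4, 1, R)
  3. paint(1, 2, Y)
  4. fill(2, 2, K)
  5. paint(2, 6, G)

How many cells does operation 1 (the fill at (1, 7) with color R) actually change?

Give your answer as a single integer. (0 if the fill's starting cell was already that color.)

After op 1 fill(1,7,R) [41 cells changed]:
RRRRRRRRR
RRRRRRRRR
RRRRRRRRR
RRRRRRRWW
RRRRRRRWW

Answer: 41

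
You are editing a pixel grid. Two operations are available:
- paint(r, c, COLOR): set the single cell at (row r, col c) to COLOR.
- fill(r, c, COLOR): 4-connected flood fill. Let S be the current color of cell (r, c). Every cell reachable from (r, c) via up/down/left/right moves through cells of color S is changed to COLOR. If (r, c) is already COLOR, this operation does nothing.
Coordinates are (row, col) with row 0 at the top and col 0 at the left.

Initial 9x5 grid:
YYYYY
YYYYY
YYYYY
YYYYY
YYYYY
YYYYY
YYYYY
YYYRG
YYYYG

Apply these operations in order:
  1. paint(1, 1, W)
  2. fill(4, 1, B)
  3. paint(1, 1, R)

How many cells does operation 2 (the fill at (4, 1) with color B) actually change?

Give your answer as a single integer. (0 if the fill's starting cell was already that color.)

Answer: 41

Derivation:
After op 1 paint(1,1,W):
YYYYY
YWYYY
YYYYY
YYYYY
YYYYY
YYYYY
YYYYY
YYYRG
YYYYG
After op 2 fill(4,1,B) [41 cells changed]:
BBBBB
BWBBB
BBBBB
BBBBB
BBBBB
BBBBB
BBBBB
BBBRG
BBBBG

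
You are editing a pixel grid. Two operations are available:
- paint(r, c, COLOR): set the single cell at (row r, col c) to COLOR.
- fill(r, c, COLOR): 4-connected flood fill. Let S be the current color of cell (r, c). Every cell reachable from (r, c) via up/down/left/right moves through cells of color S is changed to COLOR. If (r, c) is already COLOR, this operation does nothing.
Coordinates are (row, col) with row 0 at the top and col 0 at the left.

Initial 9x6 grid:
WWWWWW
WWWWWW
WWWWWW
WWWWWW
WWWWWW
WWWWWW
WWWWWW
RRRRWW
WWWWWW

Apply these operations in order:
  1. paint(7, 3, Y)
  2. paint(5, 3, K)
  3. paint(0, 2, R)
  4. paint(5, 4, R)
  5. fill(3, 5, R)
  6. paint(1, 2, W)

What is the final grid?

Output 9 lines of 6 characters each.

Answer: RRRRRR
RRWRRR
RRRRRR
RRRRRR
RRRRRR
RRRKRR
RRRRRR
RRRYRR
RRRRRR

Derivation:
After op 1 paint(7,3,Y):
WWWWWW
WWWWWW
WWWWWW
WWWWWW
WWWWWW
WWWWWW
WWWWWW
RRRYWW
WWWWWW
After op 2 paint(5,3,K):
WWWWWW
WWWWWW
WWWWWW
WWWWWW
WWWWWW
WWWKWW
WWWWWW
RRRYWW
WWWWWW
After op 3 paint(0,2,R):
WWRWWW
WWWWWW
WWWWWW
WWWWWW
WWWWWW
WWWKWW
WWWWWW
RRRYWW
WWWWWW
After op 4 paint(5,4,R):
WWRWWW
WWWWWW
WWWWWW
WWWWWW
WWWWWW
WWWKRW
WWWWWW
RRRYWW
WWWWWW
After op 5 fill(3,5,R) [47 cells changed]:
RRRRRR
RRRRRR
RRRRRR
RRRRRR
RRRRRR
RRRKRR
RRRRRR
RRRYRR
RRRRRR
After op 6 paint(1,2,W):
RRRRRR
RRWRRR
RRRRRR
RRRRRR
RRRRRR
RRRKRR
RRRRRR
RRRYRR
RRRRRR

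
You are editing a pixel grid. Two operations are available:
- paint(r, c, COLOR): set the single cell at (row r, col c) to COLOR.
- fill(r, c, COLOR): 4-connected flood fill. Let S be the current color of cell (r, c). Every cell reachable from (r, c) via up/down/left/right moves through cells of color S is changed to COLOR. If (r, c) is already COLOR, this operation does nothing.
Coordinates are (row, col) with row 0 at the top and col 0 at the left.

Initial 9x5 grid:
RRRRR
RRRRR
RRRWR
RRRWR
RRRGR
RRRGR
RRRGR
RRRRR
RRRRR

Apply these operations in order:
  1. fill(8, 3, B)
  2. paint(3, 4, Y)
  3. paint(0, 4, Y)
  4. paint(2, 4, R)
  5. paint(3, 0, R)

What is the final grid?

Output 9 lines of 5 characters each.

Answer: BBBBY
BBBBB
BBBWR
RBBWY
BBBGB
BBBGB
BBBGB
BBBBB
BBBBB

Derivation:
After op 1 fill(8,3,B) [40 cells changed]:
BBBBB
BBBBB
BBBWB
BBBWB
BBBGB
BBBGB
BBBGB
BBBBB
BBBBB
After op 2 paint(3,4,Y):
BBBBB
BBBBB
BBBWB
BBBWY
BBBGB
BBBGB
BBBGB
BBBBB
BBBBB
After op 3 paint(0,4,Y):
BBBBY
BBBBB
BBBWB
BBBWY
BBBGB
BBBGB
BBBGB
BBBBB
BBBBB
After op 4 paint(2,4,R):
BBBBY
BBBBB
BBBWR
BBBWY
BBBGB
BBBGB
BBBGB
BBBBB
BBBBB
After op 5 paint(3,0,R):
BBBBY
BBBBB
BBBWR
RBBWY
BBBGB
BBBGB
BBBGB
BBBBB
BBBBB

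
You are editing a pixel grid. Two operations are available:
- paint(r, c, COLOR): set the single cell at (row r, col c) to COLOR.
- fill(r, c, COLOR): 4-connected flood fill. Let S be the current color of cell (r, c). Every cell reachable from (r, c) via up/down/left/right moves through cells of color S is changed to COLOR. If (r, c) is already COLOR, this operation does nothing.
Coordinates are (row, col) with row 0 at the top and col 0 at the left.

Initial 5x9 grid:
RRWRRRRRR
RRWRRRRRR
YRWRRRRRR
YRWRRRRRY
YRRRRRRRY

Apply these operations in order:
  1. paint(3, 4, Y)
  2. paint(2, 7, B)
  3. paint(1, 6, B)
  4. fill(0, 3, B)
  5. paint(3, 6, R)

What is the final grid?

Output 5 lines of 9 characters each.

Answer: BBWBBBBBB
BBWBBBBBB
YBWBBBBBB
YBWBYBRBY
YBBBBBBBY

Derivation:
After op 1 paint(3,4,Y):
RRWRRRRRR
RRWRRRRRR
YRWRRRRRR
YRWRYRRRY
YRRRRRRRY
After op 2 paint(2,7,B):
RRWRRRRRR
RRWRRRRRR
YRWRRRRBR
YRWRYRRRY
YRRRRRRRY
After op 3 paint(1,6,B):
RRWRRRRRR
RRWRRRBRR
YRWRRRRBR
YRWRYRRRY
YRRRRRRRY
After op 4 fill(0,3,B) [33 cells changed]:
BBWBBBBBB
BBWBBBBBB
YBWBBBBBB
YBWBYBBBY
YBBBBBBBY
After op 5 paint(3,6,R):
BBWBBBBBB
BBWBBBBBB
YBWBBBBBB
YBWBYBRBY
YBBBBBBBY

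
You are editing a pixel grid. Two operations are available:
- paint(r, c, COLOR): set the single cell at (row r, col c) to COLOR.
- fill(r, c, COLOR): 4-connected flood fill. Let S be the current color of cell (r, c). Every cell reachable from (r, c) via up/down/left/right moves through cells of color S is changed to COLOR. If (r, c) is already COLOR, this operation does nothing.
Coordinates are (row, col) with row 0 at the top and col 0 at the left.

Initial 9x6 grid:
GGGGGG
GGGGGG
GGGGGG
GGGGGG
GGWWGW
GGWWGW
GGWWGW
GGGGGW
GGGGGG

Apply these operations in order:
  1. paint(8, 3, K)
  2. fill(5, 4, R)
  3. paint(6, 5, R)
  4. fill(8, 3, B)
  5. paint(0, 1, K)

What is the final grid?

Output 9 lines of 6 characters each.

After op 1 paint(8,3,K):
GGGGGG
GGGGGG
GGGGGG
GGGGGG
GGWWGW
GGWWGW
GGWWGW
GGGGGW
GGGKGG
After op 2 fill(5,4,R) [43 cells changed]:
RRRRRR
RRRRRR
RRRRRR
RRRRRR
RRWWRW
RRWWRW
RRWWRW
RRRRRW
RRRKRR
After op 3 paint(6,5,R):
RRRRRR
RRRRRR
RRRRRR
RRRRRR
RRWWRW
RRWWRW
RRWWRR
RRRRRW
RRRKRR
After op 4 fill(8,3,B) [1 cells changed]:
RRRRRR
RRRRRR
RRRRRR
RRRRRR
RRWWRW
RRWWRW
RRWWRR
RRRRRW
RRRBRR
After op 5 paint(0,1,K):
RKRRRR
RRRRRR
RRRRRR
RRRRRR
RRWWRW
RRWWRW
RRWWRR
RRRRRW
RRRBRR

Answer: RKRRRR
RRRRRR
RRRRRR
RRRRRR
RRWWRW
RRWWRW
RRWWRR
RRRRRW
RRRBRR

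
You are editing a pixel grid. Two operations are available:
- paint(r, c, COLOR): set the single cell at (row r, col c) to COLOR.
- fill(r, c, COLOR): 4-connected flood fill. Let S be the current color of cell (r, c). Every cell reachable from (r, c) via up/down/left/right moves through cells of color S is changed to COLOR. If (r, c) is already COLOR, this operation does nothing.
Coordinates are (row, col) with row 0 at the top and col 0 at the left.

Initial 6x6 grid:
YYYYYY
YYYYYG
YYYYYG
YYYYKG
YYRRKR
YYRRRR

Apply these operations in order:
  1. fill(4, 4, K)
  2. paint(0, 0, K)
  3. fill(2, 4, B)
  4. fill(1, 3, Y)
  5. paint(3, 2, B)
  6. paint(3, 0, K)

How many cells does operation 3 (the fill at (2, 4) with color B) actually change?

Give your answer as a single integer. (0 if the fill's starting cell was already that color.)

After op 1 fill(4,4,K) [0 cells changed]:
YYYYYY
YYYYYG
YYYYYG
YYYYKG
YYRRKR
YYRRRR
After op 2 paint(0,0,K):
KYYYYY
YYYYYG
YYYYYG
YYYYKG
YYRRKR
YYRRRR
After op 3 fill(2,4,B) [23 cells changed]:
KBBBBB
BBBBBG
BBBBBG
BBBBKG
BBRRKR
BBRRRR

Answer: 23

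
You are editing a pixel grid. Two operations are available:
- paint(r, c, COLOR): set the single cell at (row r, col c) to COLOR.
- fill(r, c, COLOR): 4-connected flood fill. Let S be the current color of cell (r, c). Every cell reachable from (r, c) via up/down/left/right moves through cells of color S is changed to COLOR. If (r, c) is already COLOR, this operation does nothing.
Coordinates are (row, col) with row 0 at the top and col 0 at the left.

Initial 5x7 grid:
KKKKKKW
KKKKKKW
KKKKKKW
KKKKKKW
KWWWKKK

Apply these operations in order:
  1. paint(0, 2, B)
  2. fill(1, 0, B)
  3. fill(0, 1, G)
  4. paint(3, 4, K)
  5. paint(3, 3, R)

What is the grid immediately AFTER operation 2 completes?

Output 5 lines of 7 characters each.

After op 1 paint(0,2,B):
KKBKKKW
KKKKKKW
KKKKKKW
KKKKKKW
KWWWKKK
After op 2 fill(1,0,B) [27 cells changed]:
BBBBBBW
BBBBBBW
BBBBBBW
BBBBBBW
BWWWBBB

Answer: BBBBBBW
BBBBBBW
BBBBBBW
BBBBBBW
BWWWBBB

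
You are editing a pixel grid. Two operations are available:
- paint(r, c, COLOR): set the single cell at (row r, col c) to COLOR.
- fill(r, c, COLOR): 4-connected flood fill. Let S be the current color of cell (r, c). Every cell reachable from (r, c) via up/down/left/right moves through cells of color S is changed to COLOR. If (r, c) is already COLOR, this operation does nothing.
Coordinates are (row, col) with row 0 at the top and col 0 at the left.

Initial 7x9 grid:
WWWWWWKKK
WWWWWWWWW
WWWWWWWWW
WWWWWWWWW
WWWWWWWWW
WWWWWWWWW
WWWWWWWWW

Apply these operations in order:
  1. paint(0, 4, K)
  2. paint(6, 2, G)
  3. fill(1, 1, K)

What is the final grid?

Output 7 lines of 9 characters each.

Answer: KKKKKKKKK
KKKKKKKKK
KKKKKKKKK
KKKKKKKKK
KKKKKKKKK
KKKKKKKKK
KKGKKKKKK

Derivation:
After op 1 paint(0,4,K):
WWWWKWKKK
WWWWWWWWW
WWWWWWWWW
WWWWWWWWW
WWWWWWWWW
WWWWWWWWW
WWWWWWWWW
After op 2 paint(6,2,G):
WWWWKWKKK
WWWWWWWWW
WWWWWWWWW
WWWWWWWWW
WWWWWWWWW
WWWWWWWWW
WWGWWWWWW
After op 3 fill(1,1,K) [58 cells changed]:
KKKKKKKKK
KKKKKKKKK
KKKKKKKKK
KKKKKKKKK
KKKKKKKKK
KKKKKKKKK
KKGKKKKKK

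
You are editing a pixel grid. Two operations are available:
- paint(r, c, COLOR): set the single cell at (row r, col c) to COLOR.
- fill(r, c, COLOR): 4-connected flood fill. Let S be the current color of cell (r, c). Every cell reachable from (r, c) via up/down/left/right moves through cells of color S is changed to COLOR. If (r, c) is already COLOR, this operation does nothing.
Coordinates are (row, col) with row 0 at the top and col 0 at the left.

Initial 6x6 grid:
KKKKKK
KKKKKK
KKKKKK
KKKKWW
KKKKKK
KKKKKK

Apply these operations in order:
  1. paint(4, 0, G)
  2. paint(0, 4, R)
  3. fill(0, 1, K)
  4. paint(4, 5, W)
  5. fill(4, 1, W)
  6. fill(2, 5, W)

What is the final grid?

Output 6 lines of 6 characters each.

Answer: WWWWRW
WWWWWW
WWWWWW
WWWWWW
GWWWWW
WWWWWW

Derivation:
After op 1 paint(4,0,G):
KKKKKK
KKKKKK
KKKKKK
KKKKWW
GKKKKK
KKKKKK
After op 2 paint(0,4,R):
KKKKRK
KKKKKK
KKKKKK
KKKKWW
GKKKKK
KKKKKK
After op 3 fill(0,1,K) [0 cells changed]:
KKKKRK
KKKKKK
KKKKKK
KKKKWW
GKKKKK
KKKKKK
After op 4 paint(4,5,W):
KKKKRK
KKKKKK
KKKKKK
KKKKWW
GKKKKW
KKKKKK
After op 5 fill(4,1,W) [31 cells changed]:
WWWWRW
WWWWWW
WWWWWW
WWWWWW
GWWWWW
WWWWWW
After op 6 fill(2,5,W) [0 cells changed]:
WWWWRW
WWWWWW
WWWWWW
WWWWWW
GWWWWW
WWWWWW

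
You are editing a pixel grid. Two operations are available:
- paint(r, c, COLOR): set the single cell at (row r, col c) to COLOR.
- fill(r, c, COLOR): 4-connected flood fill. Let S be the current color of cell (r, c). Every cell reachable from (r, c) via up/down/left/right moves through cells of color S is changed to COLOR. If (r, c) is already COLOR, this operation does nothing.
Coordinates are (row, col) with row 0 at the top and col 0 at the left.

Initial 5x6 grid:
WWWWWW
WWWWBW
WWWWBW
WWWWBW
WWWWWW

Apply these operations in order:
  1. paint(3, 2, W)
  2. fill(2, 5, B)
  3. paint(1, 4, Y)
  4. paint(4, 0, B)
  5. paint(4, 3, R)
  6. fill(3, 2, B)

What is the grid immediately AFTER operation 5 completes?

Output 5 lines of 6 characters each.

After op 1 paint(3,2,W):
WWWWWW
WWWWBW
WWWWBW
WWWWBW
WWWWWW
After op 2 fill(2,5,B) [27 cells changed]:
BBBBBB
BBBBBB
BBBBBB
BBBBBB
BBBBBB
After op 3 paint(1,4,Y):
BBBBBB
BBBBYB
BBBBBB
BBBBBB
BBBBBB
After op 4 paint(4,0,B):
BBBBBB
BBBBYB
BBBBBB
BBBBBB
BBBBBB
After op 5 paint(4,3,R):
BBBBBB
BBBBYB
BBBBBB
BBBBBB
BBBRBB

Answer: BBBBBB
BBBBYB
BBBBBB
BBBBBB
BBBRBB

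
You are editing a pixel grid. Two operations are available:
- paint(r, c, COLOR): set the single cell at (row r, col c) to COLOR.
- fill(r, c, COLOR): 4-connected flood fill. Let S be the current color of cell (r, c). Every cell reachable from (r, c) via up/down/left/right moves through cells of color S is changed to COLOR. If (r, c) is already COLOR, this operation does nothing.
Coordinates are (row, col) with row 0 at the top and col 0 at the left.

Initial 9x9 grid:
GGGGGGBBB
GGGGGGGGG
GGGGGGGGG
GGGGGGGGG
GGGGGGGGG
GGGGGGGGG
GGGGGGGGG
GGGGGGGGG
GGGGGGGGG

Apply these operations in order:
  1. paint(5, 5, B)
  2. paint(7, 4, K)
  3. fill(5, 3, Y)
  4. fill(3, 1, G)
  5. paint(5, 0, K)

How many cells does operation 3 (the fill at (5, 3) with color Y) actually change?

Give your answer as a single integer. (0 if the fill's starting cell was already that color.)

Answer: 76

Derivation:
After op 1 paint(5,5,B):
GGGGGGBBB
GGGGGGGGG
GGGGGGGGG
GGGGGGGGG
GGGGGGGGG
GGGGGBGGG
GGGGGGGGG
GGGGGGGGG
GGGGGGGGG
After op 2 paint(7,4,K):
GGGGGGBBB
GGGGGGGGG
GGGGGGGGG
GGGGGGGGG
GGGGGGGGG
GGGGGBGGG
GGGGGGGGG
GGGGKGGGG
GGGGGGGGG
After op 3 fill(5,3,Y) [76 cells changed]:
YYYYYYBBB
YYYYYYYYY
YYYYYYYYY
YYYYYYYYY
YYYYYYYYY
YYYYYBYYY
YYYYYYYYY
YYYYKYYYY
YYYYYYYYY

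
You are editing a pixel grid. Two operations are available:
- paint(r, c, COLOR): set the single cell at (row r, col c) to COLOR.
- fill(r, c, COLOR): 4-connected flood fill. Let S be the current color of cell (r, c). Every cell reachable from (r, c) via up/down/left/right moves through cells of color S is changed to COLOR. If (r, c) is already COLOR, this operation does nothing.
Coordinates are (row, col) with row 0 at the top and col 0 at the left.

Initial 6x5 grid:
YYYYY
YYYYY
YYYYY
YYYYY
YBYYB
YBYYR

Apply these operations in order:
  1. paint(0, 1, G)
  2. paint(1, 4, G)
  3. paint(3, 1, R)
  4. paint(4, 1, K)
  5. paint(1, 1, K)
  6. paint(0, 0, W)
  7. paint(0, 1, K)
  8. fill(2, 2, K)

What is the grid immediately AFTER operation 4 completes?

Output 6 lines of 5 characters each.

Answer: YGYYY
YYYYG
YYYYY
YRYYY
YKYYB
YBYYR

Derivation:
After op 1 paint(0,1,G):
YGYYY
YYYYY
YYYYY
YYYYY
YBYYB
YBYYR
After op 2 paint(1,4,G):
YGYYY
YYYYG
YYYYY
YYYYY
YBYYB
YBYYR
After op 3 paint(3,1,R):
YGYYY
YYYYG
YYYYY
YRYYY
YBYYB
YBYYR
After op 4 paint(4,1,K):
YGYYY
YYYYG
YYYYY
YRYYY
YKYYB
YBYYR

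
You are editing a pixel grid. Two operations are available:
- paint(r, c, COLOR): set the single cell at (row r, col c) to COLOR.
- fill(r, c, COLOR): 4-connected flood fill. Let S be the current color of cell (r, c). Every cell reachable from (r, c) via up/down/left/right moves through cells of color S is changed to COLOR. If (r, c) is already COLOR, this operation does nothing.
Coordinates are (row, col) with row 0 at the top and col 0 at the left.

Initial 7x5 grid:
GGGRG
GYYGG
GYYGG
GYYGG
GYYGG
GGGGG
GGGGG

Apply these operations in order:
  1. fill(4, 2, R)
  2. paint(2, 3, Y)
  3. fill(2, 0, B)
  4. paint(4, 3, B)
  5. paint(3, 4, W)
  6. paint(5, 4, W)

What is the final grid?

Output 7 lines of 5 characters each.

After op 1 fill(4,2,R) [8 cells changed]:
GGGRG
GRRGG
GRRGG
GRRGG
GRRGG
GGGGG
GGGGG
After op 2 paint(2,3,Y):
GGGRG
GRRGG
GRRYG
GRRGG
GRRGG
GGGGG
GGGGG
After op 3 fill(2,0,B) [25 cells changed]:
BBBRB
BRRBB
BRRYB
BRRBB
BRRBB
BBBBB
BBBBB
After op 4 paint(4,3,B):
BBBRB
BRRBB
BRRYB
BRRBB
BRRBB
BBBBB
BBBBB
After op 5 paint(3,4,W):
BBBRB
BRRBB
BRRYB
BRRBW
BRRBB
BBBBB
BBBBB
After op 6 paint(5,4,W):
BBBRB
BRRBB
BRRYB
BRRBW
BRRBB
BBBBW
BBBBB

Answer: BBBRB
BRRBB
BRRYB
BRRBW
BRRBB
BBBBW
BBBBB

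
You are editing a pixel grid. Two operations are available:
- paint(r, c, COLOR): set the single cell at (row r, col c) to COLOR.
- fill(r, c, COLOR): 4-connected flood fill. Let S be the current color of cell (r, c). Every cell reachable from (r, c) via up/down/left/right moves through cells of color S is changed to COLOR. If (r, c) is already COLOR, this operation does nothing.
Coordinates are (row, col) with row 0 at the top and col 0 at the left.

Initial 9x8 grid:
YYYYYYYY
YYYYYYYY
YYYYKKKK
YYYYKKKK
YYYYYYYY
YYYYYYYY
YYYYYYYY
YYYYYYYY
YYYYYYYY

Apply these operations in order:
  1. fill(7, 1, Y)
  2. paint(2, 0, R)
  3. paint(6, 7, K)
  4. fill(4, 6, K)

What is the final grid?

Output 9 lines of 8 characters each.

Answer: KKKKKKKK
KKKKKKKK
RKKKKKKK
KKKKKKKK
KKKKKKKK
KKKKKKKK
KKKKKKKK
KKKKKKKK
KKKKKKKK

Derivation:
After op 1 fill(7,1,Y) [0 cells changed]:
YYYYYYYY
YYYYYYYY
YYYYKKKK
YYYYKKKK
YYYYYYYY
YYYYYYYY
YYYYYYYY
YYYYYYYY
YYYYYYYY
After op 2 paint(2,0,R):
YYYYYYYY
YYYYYYYY
RYYYKKKK
YYYYKKKK
YYYYYYYY
YYYYYYYY
YYYYYYYY
YYYYYYYY
YYYYYYYY
After op 3 paint(6,7,K):
YYYYYYYY
YYYYYYYY
RYYYKKKK
YYYYKKKK
YYYYYYYY
YYYYYYYY
YYYYYYYK
YYYYYYYY
YYYYYYYY
After op 4 fill(4,6,K) [62 cells changed]:
KKKKKKKK
KKKKKKKK
RKKKKKKK
KKKKKKKK
KKKKKKKK
KKKKKKKK
KKKKKKKK
KKKKKKKK
KKKKKKKK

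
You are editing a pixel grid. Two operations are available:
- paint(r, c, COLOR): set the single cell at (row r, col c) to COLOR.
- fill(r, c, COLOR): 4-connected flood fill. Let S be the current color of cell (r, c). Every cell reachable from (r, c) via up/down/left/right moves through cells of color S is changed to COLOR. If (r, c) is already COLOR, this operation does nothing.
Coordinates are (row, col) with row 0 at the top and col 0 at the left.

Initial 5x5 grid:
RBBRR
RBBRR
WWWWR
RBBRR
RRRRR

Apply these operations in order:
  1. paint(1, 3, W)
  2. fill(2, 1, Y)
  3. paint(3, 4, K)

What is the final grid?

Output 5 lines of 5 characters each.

Answer: RBBRR
RBBYR
YYYYR
RBBRK
RRRRR

Derivation:
After op 1 paint(1,3,W):
RBBRR
RBBWR
WWWWR
RBBRR
RRRRR
After op 2 fill(2,1,Y) [5 cells changed]:
RBBRR
RBBYR
YYYYR
RBBRR
RRRRR
After op 3 paint(3,4,K):
RBBRR
RBBYR
YYYYR
RBBRK
RRRRR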